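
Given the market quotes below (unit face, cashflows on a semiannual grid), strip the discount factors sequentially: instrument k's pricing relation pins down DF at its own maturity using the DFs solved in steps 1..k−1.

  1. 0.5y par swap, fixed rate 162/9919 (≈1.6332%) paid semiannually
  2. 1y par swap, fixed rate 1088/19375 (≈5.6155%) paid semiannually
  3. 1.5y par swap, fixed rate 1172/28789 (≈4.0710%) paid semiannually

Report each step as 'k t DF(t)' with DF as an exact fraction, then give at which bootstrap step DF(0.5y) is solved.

1 1/2 9919/10000
2 1 591/625
3 3/2 4707/5000
DF(0.5y) is solved at step 1

step 1 [0.5y] swap r/2=81/9919: DF=(1 − 81/9919·(0))/(1+81/9919) = 9919/10000 ≈ 0.991900
step 2 [1y] swap r/2=544/19375: DF=(1 − 544/19375·(0.991900))/(1+544/19375) = 591/625 ≈ 0.945600
step 3 [1.5y] swap r/2=586/28789: DF=(1 − 586/28789·(0.991900+0.945600))/(1+586/28789) = 4707/5000 ≈ 0.941400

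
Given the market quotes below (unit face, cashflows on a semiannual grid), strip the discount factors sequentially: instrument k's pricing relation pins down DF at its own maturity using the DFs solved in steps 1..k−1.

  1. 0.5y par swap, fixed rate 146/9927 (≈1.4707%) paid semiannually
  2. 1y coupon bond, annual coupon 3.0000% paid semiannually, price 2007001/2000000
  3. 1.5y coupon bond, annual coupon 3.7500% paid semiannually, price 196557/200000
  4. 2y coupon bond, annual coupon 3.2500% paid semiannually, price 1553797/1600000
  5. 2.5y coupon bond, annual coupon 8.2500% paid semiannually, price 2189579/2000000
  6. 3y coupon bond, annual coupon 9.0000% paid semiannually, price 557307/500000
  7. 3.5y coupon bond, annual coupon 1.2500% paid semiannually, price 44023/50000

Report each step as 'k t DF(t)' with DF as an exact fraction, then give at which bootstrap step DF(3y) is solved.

step 1 [0.5y] swap r/2=73/9927: DF=(1 − 73/9927·(0))/(1+73/9927) = 9927/10000 ≈ 0.992700
step 2 [1y] bond c/2=3/200: DF=(2007001/2000000 − 3/200·(0.992700))/(1+3/200) = 487/500 ≈ 0.974000
step 3 [1.5y] bond c/2=3/160: DF=(196557/200000 − 3/160·(0.992700+0.974000))/(1+3/160) = 1857/2000 ≈ 0.928500
step 4 [2y] bond c/2=13/800: DF=(1553797/1600000 − 13/800·(0.992700+0.974000+0.928500))/(1+13/800) = 9093/10000 ≈ 0.909300
step 5 [2.5y] bond c/2=33/800: DF=(2189579/2000000 − 33/800·(0.992700+0.974000+0.928500+0.909300))/(1+33/800) = 9007/10000 ≈ 0.900700
step 6 [3y] bond c/2=9/200: DF=(557307/500000 − 9/200·(0.992700+0.974000+0.928500+0.909300+0.900700))/(1+9/200) = 108/125 ≈ 0.864000
step 7 [3.5y] bond c/2=1/160: DF=(44023/50000 − 1/160·(0.992700+0.974000+0.928500+0.909300+0.900700+0.864000))/(1+1/160) = 2101/2500 ≈ 0.840400

1 1/2 9927/10000
2 1 487/500
3 3/2 1857/2000
4 2 9093/10000
5 5/2 9007/10000
6 3 108/125
7 7/2 2101/2500
DF(3y) is solved at step 6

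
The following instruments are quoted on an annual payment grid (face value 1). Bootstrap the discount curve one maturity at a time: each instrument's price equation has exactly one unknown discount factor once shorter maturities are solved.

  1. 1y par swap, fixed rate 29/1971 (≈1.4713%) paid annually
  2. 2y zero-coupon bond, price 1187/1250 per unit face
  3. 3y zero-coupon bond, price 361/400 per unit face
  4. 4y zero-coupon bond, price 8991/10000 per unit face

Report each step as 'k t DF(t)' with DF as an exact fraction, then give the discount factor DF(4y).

1 1 1971/2000
2 2 1187/1250
3 3 361/400
4 4 8991/10000
DF(4y) = 8991/10000 ≈ 0.899100

step 1 [1y] swap r/1=29/1971: DF=(1 − 29/1971·(0))/(1+29/1971) = 1971/2000 ≈ 0.985500
step 2 [2y] zero: DF = P = 1187/1250 ≈ 0.949600
step 3 [3y] zero: DF = P = 361/400 ≈ 0.902500
step 4 [4y] zero: DF = P = 8991/10000 ≈ 0.899100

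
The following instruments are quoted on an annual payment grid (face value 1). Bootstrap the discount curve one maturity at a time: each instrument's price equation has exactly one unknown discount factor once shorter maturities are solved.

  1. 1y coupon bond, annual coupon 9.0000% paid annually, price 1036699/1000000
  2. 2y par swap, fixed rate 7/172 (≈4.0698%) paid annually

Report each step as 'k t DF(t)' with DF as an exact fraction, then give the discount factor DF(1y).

step 1 [1y] bond c/1=9/100: DF=(1036699/1000000 − 9/100·(0))/(1+9/100) = 9511/10000 ≈ 0.951100
step 2 [2y] swap r/1=7/172: DF=(1 − 7/172·(0.951100))/(1+7/172) = 9237/10000 ≈ 0.923700

1 1 9511/10000
2 2 9237/10000
DF(1y) = 9511/10000 ≈ 0.951100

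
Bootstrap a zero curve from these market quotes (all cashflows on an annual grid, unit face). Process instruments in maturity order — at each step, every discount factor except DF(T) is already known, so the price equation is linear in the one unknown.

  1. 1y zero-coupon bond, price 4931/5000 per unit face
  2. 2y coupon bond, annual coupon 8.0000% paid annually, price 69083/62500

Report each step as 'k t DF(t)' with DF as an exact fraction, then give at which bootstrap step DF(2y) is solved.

1 1 4931/5000
2 2 594/625
DF(2y) is solved at step 2

step 1 [1y] zero: DF = P = 4931/5000 ≈ 0.986200
step 2 [2y] bond c/1=2/25: DF=(69083/62500 − 2/25·(0.986200))/(1+2/25) = 594/625 ≈ 0.950400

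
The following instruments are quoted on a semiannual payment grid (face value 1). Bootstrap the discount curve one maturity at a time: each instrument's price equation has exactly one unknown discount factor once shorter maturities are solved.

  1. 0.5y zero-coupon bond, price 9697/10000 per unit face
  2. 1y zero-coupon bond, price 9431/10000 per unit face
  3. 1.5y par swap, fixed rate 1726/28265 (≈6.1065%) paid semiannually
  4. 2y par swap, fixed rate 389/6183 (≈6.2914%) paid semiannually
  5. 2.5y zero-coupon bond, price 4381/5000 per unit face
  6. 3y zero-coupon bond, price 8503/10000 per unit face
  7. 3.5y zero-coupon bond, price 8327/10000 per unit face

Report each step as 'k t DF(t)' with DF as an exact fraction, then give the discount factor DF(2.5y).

1 1/2 9697/10000
2 1 9431/10000
3 3/2 9137/10000
4 2 8833/10000
5 5/2 4381/5000
6 3 8503/10000
7 7/2 8327/10000
DF(2.5y) = 4381/5000 ≈ 0.876200

step 1 [0.5y] zero: DF = P = 9697/10000 ≈ 0.969700
step 2 [1y] zero: DF = P = 9431/10000 ≈ 0.943100
step 3 [1.5y] swap r/2=863/28265: DF=(1 − 863/28265·(0.969700+0.943100))/(1+863/28265) = 9137/10000 ≈ 0.913700
step 4 [2y] swap r/2=389/12366: DF=(1 − 389/12366·(0.969700+0.943100+0.913700))/(1+389/12366) = 8833/10000 ≈ 0.883300
step 5 [2.5y] zero: DF = P = 4381/5000 ≈ 0.876200
step 6 [3y] zero: DF = P = 8503/10000 ≈ 0.850300
step 7 [3.5y] zero: DF = P = 8327/10000 ≈ 0.832700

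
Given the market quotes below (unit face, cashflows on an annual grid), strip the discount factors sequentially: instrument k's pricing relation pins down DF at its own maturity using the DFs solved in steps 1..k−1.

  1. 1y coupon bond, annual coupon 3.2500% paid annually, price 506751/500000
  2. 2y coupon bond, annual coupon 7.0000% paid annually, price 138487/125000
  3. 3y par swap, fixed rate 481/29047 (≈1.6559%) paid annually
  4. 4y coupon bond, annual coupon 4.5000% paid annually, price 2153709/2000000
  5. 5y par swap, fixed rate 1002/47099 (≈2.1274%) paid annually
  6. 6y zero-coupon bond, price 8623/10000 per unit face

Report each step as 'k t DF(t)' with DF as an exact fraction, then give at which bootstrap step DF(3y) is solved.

1 1 1227/1250
2 2 607/625
3 3 9519/10000
4 4 4527/5000
5 5 4499/5000
6 6 8623/10000
DF(3y) is solved at step 3

step 1 [1y] bond c/1=13/400: DF=(506751/500000 − 13/400·(0))/(1+13/400) = 1227/1250 ≈ 0.981600
step 2 [2y] bond c/1=7/100: DF=(138487/125000 − 7/100·(0.981600))/(1+7/100) = 607/625 ≈ 0.971200
step 3 [3y] swap r/1=481/29047: DF=(1 − 481/29047·(0.981600+0.971200))/(1+481/29047) = 9519/10000 ≈ 0.951900
step 4 [4y] bond c/1=9/200: DF=(2153709/2000000 − 9/200·(0.981600+0.971200+0.951900))/(1+9/200) = 4527/5000 ≈ 0.905400
step 5 [5y] swap r/1=1002/47099: DF=(1 − 1002/47099·(0.981600+0.971200+0.951900+0.905400))/(1+1002/47099) = 4499/5000 ≈ 0.899800
step 6 [6y] zero: DF = P = 8623/10000 ≈ 0.862300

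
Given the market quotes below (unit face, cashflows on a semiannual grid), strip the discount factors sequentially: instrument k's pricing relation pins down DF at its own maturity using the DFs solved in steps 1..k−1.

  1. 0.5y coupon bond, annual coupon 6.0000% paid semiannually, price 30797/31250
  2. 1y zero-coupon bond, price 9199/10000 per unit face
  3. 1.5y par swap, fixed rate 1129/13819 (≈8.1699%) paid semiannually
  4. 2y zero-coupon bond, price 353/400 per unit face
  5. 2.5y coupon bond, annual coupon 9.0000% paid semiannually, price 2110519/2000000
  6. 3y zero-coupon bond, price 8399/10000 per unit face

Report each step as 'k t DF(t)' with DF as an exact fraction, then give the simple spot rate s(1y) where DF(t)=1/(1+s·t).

1 1/2 598/625
2 1 9199/10000
3 3/2 8871/10000
4 2 353/400
5 5/2 533/625
6 3 8399/10000
s(1y) = (1/(9199/10000) − 1)/(1) = 801/9199 ≈ 8.7075%

step 1 [0.5y] bond c/2=3/100: DF=(30797/31250 − 3/100·(0))/(1+3/100) = 598/625 ≈ 0.956800
step 2 [1y] zero: DF = P = 9199/10000 ≈ 0.919900
step 3 [1.5y] swap r/2=1129/27638: DF=(1 − 1129/27638·(0.956800+0.919900))/(1+1129/27638) = 8871/10000 ≈ 0.887100
step 4 [2y] zero: DF = P = 353/400 ≈ 0.882500
step 5 [2.5y] bond c/2=9/200: DF=(2110519/2000000 − 9/200·(0.956800+0.919900+0.887100+0.882500))/(1+9/200) = 533/625 ≈ 0.852800
step 6 [3y] zero: DF = P = 8399/10000 ≈ 0.839900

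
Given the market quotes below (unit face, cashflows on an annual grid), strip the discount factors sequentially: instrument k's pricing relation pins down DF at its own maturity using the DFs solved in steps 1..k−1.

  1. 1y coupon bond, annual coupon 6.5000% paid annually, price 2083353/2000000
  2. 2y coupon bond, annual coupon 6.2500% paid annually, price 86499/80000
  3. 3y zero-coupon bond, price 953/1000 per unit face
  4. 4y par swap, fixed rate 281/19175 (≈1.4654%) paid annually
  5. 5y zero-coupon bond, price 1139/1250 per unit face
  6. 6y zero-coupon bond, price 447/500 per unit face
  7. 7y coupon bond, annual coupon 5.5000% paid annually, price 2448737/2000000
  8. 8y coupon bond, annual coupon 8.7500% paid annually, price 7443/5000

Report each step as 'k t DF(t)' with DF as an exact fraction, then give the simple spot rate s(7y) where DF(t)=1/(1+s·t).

1 1 9781/10000
2 2 9601/10000
3 3 953/1000
4 4 4719/5000
5 5 1139/1250
6 6 447/500
7 7 1733/2000
8 8 8453/10000
s(7y) = (1/(1733/2000) − 1)/(7) = 267/12131 ≈ 2.2010%

step 1 [1y] bond c/1=13/200: DF=(2083353/2000000 − 13/200·(0))/(1+13/200) = 9781/10000 ≈ 0.978100
step 2 [2y] bond c/1=1/16: DF=(86499/80000 − 1/16·(0.978100))/(1+1/16) = 9601/10000 ≈ 0.960100
step 3 [3y] zero: DF = P = 953/1000 ≈ 0.953000
step 4 [4y] swap r/1=281/19175: DF=(1 − 281/19175·(0.978100+0.960100+0.953000))/(1+281/19175) = 4719/5000 ≈ 0.943800
step 5 [5y] zero: DF = P = 1139/1250 ≈ 0.911200
step 6 [6y] zero: DF = P = 447/500 ≈ 0.894000
step 7 [7y] bond c/1=11/200: DF=(2448737/2000000 − 11/200·(0.978100+0.960100+0.953000+0.943800+0.911200+0.894000))/(1+11/200) = 1733/2000 ≈ 0.866500
step 8 [8y] bond c/1=7/80: DF=(7443/5000 − 7/80·(0.978100+0.960100+0.953000+0.943800+0.911200+0.894000+0.866500))/(1+7/80) = 8453/10000 ≈ 0.845300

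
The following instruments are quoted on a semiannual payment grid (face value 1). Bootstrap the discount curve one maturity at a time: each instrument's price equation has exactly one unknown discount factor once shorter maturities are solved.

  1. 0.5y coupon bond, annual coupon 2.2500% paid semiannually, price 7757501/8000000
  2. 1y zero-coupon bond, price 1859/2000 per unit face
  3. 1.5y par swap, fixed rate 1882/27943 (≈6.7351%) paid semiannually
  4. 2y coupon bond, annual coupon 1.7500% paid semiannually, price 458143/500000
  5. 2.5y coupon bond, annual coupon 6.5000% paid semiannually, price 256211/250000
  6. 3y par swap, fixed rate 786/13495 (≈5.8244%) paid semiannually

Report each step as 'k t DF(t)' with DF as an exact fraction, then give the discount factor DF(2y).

step 1 [0.5y] bond c/2=9/800: DF=(7757501/8000000 − 9/800·(0))/(1+9/800) = 9589/10000 ≈ 0.958900
step 2 [1y] zero: DF = P = 1859/2000 ≈ 0.929500
step 3 [1.5y] swap r/2=941/27943: DF=(1 − 941/27943·(0.958900+0.929500))/(1+941/27943) = 9059/10000 ≈ 0.905900
step 4 [2y] bond c/2=7/800: DF=(458143/500000 − 7/800·(0.958900+0.929500+0.905900))/(1+7/800) = 8841/10000 ≈ 0.884100
step 5 [2.5y] bond c/2=13/400: DF=(256211/250000 − 13/400·(0.958900+0.929500+0.905900+0.884100))/(1+13/400) = 548/625 ≈ 0.876800
step 6 [3y] swap r/2=393/13495: DF=(1 − 393/13495·(0.958900+0.929500+0.905900+0.884100+0.876800))/(1+393/13495) = 2107/2500 ≈ 0.842800

1 1/2 9589/10000
2 1 1859/2000
3 3/2 9059/10000
4 2 8841/10000
5 5/2 548/625
6 3 2107/2500
DF(2y) = 8841/10000 ≈ 0.884100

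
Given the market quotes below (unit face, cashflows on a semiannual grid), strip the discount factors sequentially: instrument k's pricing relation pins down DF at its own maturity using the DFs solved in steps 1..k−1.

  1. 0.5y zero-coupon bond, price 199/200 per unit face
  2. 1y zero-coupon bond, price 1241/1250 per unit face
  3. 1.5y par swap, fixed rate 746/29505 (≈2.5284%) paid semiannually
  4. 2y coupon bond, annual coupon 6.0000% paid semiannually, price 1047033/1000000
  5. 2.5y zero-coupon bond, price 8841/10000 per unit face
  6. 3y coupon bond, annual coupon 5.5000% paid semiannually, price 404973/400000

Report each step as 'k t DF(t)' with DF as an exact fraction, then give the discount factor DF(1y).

step 1 [0.5y] zero: DF = P = 199/200 ≈ 0.995000
step 2 [1y] zero: DF = P = 1241/1250 ≈ 0.992800
step 3 [1.5y] swap r/2=373/29505: DF=(1 − 373/29505·(0.995000+0.992800))/(1+373/29505) = 9627/10000 ≈ 0.962700
step 4 [2y] bond c/2=3/100: DF=(1047033/1000000 − 3/100·(0.995000+0.992800+0.962700))/(1+3/100) = 4653/5000 ≈ 0.930600
step 5 [2.5y] zero: DF = P = 8841/10000 ≈ 0.884100
step 6 [3y] bond c/2=11/400: DF=(404973/400000 − 11/400·(0.995000+0.992800+0.962700+0.930600+0.884100))/(1+11/400) = 4289/5000 ≈ 0.857800

1 1/2 199/200
2 1 1241/1250
3 3/2 9627/10000
4 2 4653/5000
5 5/2 8841/10000
6 3 4289/5000
DF(1y) = 1241/1250 ≈ 0.992800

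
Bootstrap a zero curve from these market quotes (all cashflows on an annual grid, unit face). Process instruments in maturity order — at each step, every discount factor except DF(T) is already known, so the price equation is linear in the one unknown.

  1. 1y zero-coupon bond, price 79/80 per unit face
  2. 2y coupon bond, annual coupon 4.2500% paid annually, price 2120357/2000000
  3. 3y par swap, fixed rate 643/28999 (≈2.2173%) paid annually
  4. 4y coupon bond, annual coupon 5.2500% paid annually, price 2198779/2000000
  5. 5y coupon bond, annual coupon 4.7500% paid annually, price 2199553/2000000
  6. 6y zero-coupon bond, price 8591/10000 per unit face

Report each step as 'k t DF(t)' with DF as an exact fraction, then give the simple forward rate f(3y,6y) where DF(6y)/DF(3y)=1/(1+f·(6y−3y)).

1 1 79/80
2 2 9767/10000
3 3 9357/10000
4 4 8999/10000
5 5 1097/1250
6 6 8591/10000
f(3y,6y) = ((9357/10000)/(8591/10000) − 1)/(3) = 766/25773 ≈ 2.9721%

step 1 [1y] zero: DF = P = 79/80 ≈ 0.987500
step 2 [2y] bond c/1=17/400: DF=(2120357/2000000 − 17/400·(0.987500))/(1+17/400) = 9767/10000 ≈ 0.976700
step 3 [3y] swap r/1=643/28999: DF=(1 − 643/28999·(0.987500+0.976700))/(1+643/28999) = 9357/10000 ≈ 0.935700
step 4 [4y] bond c/1=21/400: DF=(2198779/2000000 − 21/400·(0.987500+0.976700+0.935700))/(1+21/400) = 8999/10000 ≈ 0.899900
step 5 [5y] bond c/1=19/400: DF=(2199553/2000000 − 19/400·(0.987500+0.976700+0.935700+0.899900))/(1+19/400) = 1097/1250 ≈ 0.877600
step 6 [6y] zero: DF = P = 8591/10000 ≈ 0.859100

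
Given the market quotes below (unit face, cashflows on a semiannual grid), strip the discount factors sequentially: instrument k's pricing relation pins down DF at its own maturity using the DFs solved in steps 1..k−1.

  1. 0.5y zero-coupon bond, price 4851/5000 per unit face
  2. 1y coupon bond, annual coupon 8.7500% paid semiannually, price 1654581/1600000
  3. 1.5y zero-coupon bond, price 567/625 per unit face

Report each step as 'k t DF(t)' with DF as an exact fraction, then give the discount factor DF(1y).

1 1/2 4851/5000
2 1 9501/10000
3 3/2 567/625
DF(1y) = 9501/10000 ≈ 0.950100

step 1 [0.5y] zero: DF = P = 4851/5000 ≈ 0.970200
step 2 [1y] bond c/2=7/160: DF=(1654581/1600000 − 7/160·(0.970200))/(1+7/160) = 9501/10000 ≈ 0.950100
step 3 [1.5y] zero: DF = P = 567/625 ≈ 0.907200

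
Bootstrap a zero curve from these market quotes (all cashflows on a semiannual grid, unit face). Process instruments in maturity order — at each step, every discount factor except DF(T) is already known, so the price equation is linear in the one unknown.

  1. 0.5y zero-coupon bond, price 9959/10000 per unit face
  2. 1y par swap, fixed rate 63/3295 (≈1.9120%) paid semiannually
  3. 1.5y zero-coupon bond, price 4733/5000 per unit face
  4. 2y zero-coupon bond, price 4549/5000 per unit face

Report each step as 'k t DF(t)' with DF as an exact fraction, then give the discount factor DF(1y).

step 1 [0.5y] zero: DF = P = 9959/10000 ≈ 0.995900
step 2 [1y] swap r/2=63/6590: DF=(1 − 63/6590·(0.995900))/(1+63/6590) = 9811/10000 ≈ 0.981100
step 3 [1.5y] zero: DF = P = 4733/5000 ≈ 0.946600
step 4 [2y] zero: DF = P = 4549/5000 ≈ 0.909800

1 1/2 9959/10000
2 1 9811/10000
3 3/2 4733/5000
4 2 4549/5000
DF(1y) = 9811/10000 ≈ 0.981100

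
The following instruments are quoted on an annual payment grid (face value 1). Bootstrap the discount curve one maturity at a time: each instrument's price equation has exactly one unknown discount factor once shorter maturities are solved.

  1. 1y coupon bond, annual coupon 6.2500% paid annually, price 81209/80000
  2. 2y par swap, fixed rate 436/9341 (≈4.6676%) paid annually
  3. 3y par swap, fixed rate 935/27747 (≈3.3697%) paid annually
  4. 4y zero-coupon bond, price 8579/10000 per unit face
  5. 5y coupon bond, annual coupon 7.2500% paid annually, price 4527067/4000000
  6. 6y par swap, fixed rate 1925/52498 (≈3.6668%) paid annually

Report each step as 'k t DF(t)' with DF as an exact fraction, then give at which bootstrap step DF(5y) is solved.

step 1 [1y] bond c/1=1/16: DF=(81209/80000 − 1/16·(0))/(1+1/16) = 4777/5000 ≈ 0.955400
step 2 [2y] swap r/1=436/9341: DF=(1 − 436/9341·(0.955400))/(1+436/9341) = 1141/1250 ≈ 0.912800
step 3 [3y] swap r/1=935/27747: DF=(1 − 935/27747·(0.955400+0.912800))/(1+935/27747) = 1813/2000 ≈ 0.906500
step 4 [4y] zero: DF = P = 8579/10000 ≈ 0.857900
step 5 [5y] bond c/1=29/400: DF=(4527067/4000000 − 29/400·(0.955400+0.912800+0.906500+0.857900))/(1+29/400) = 8097/10000 ≈ 0.809700
step 6 [6y] swap r/1=1925/52498: DF=(1 − 1925/52498·(0.955400+0.912800+0.906500+0.857900+0.809700))/(1+1925/52498) = 323/400 ≈ 0.807500

1 1 4777/5000
2 2 1141/1250
3 3 1813/2000
4 4 8579/10000
5 5 8097/10000
6 6 323/400
DF(5y) is solved at step 5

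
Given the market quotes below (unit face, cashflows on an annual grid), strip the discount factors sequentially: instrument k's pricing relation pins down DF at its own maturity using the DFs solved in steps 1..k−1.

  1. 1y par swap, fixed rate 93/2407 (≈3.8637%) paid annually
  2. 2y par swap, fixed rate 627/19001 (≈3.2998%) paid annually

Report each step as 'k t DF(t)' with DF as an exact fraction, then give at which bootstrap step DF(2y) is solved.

1 1 2407/2500
2 2 9373/10000
DF(2y) is solved at step 2

step 1 [1y] swap r/1=93/2407: DF=(1 − 93/2407·(0))/(1+93/2407) = 2407/2500 ≈ 0.962800
step 2 [2y] swap r/1=627/19001: DF=(1 − 627/19001·(0.962800))/(1+627/19001) = 9373/10000 ≈ 0.937300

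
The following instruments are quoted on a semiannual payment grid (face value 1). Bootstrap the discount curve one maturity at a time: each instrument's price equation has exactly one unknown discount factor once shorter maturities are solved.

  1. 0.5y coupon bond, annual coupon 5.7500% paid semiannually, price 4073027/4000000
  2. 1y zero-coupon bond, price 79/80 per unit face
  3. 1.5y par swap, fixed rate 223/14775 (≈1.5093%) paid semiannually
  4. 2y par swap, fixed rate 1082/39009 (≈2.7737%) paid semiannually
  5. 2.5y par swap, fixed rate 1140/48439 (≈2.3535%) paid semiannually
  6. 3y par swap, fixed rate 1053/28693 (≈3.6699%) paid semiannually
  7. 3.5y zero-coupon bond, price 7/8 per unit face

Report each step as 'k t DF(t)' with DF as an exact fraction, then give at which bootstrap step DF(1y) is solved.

step 1 [0.5y] bond c/2=23/800: DF=(4073027/4000000 − 23/800·(0))/(1+23/800) = 4949/5000 ≈ 0.989800
step 2 [1y] zero: DF = P = 79/80 ≈ 0.987500
step 3 [1.5y] swap r/2=223/29550: DF=(1 − 223/29550·(0.989800+0.987500))/(1+223/29550) = 9777/10000 ≈ 0.977700
step 4 [2y] swap r/2=541/39009: DF=(1 − 541/39009·(0.989800+0.987500+0.977700))/(1+541/39009) = 9459/10000 ≈ 0.945900
step 5 [2.5y] swap r/2=570/48439: DF=(1 − 570/48439·(0.989800+0.987500+0.977700+0.945900))/(1+570/48439) = 943/1000 ≈ 0.943000
step 6 [3y] swap r/2=1053/57386: DF=(1 − 1053/57386·(0.989800+0.987500+0.977700+0.945900+0.943000))/(1+1053/57386) = 8947/10000 ≈ 0.894700
step 7 [3.5y] zero: DF = P = 7/8 ≈ 0.875000

1 1/2 4949/5000
2 1 79/80
3 3/2 9777/10000
4 2 9459/10000
5 5/2 943/1000
6 3 8947/10000
7 7/2 7/8
DF(1y) is solved at step 2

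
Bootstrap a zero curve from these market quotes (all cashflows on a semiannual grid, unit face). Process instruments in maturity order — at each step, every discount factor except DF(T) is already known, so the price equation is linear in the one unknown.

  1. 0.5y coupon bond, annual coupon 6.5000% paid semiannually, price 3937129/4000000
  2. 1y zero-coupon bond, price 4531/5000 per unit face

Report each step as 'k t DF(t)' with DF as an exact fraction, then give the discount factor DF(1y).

1 1/2 9533/10000
2 1 4531/5000
DF(1y) = 4531/5000 ≈ 0.906200

step 1 [0.5y] bond c/2=13/400: DF=(3937129/4000000 − 13/400·(0))/(1+13/400) = 9533/10000 ≈ 0.953300
step 2 [1y] zero: DF = P = 4531/5000 ≈ 0.906200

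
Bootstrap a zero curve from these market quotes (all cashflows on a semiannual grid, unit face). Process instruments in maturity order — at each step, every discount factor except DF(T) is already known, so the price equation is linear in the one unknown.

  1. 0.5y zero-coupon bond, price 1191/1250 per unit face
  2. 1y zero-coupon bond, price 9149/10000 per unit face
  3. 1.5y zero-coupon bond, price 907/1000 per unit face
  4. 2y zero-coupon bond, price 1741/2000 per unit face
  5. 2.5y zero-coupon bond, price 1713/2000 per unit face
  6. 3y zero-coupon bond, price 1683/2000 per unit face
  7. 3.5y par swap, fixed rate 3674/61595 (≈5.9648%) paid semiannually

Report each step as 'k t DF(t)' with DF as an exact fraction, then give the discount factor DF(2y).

step 1 [0.5y] zero: DF = P = 1191/1250 ≈ 0.952800
step 2 [1y] zero: DF = P = 9149/10000 ≈ 0.914900
step 3 [1.5y] zero: DF = P = 907/1000 ≈ 0.907000
step 4 [2y] zero: DF = P = 1741/2000 ≈ 0.870500
step 5 [2.5y] zero: DF = P = 1713/2000 ≈ 0.856500
step 6 [3y] zero: DF = P = 1683/2000 ≈ 0.841500
step 7 [3.5y] swap r/2=1837/61595: DF=(1 − 1837/61595·(0.952800+0.914900+0.907000+0.870500+0.856500+0.841500))/(1+1837/61595) = 8163/10000 ≈ 0.816300

1 1/2 1191/1250
2 1 9149/10000
3 3/2 907/1000
4 2 1741/2000
5 5/2 1713/2000
6 3 1683/2000
7 7/2 8163/10000
DF(2y) = 1741/2000 ≈ 0.870500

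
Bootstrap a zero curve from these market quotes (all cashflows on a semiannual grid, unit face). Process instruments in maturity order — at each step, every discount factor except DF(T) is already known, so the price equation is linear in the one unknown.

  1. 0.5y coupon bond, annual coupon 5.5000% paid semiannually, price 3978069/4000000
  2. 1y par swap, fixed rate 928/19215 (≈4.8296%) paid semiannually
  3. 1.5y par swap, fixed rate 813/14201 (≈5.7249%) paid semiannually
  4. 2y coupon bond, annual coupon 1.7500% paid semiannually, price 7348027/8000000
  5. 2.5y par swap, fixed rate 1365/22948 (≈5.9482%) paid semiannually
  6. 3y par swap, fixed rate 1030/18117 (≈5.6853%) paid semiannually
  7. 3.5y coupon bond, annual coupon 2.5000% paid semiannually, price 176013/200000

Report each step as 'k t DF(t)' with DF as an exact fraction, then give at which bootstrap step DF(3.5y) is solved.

1 1/2 9679/10000
2 1 596/625
3 3/2 9187/10000
4 2 8859/10000
5 5/2 1727/2000
6 3 1691/2000
7 7/2 8021/10000
DF(3.5y) is solved at step 7

step 1 [0.5y] bond c/2=11/400: DF=(3978069/4000000 − 11/400·(0))/(1+11/400) = 9679/10000 ≈ 0.967900
step 2 [1y] swap r/2=464/19215: DF=(1 − 464/19215·(0.967900))/(1+464/19215) = 596/625 ≈ 0.953600
step 3 [1.5y] swap r/2=813/28402: DF=(1 − 813/28402·(0.967900+0.953600))/(1+813/28402) = 9187/10000 ≈ 0.918700
step 4 [2y] bond c/2=7/800: DF=(7348027/8000000 − 7/800·(0.967900+0.953600+0.918700))/(1+7/800) = 8859/10000 ≈ 0.885900
step 5 [2.5y] swap r/2=1365/45896: DF=(1 − 1365/45896·(0.967900+0.953600+0.918700+0.885900))/(1+1365/45896) = 1727/2000 ≈ 0.863500
step 6 [3y] swap r/2=515/18117: DF=(1 − 515/18117·(0.967900+0.953600+0.918700+0.885900+0.863500))/(1+515/18117) = 1691/2000 ≈ 0.845500
step 7 [3.5y] bond c/2=1/80: DF=(176013/200000 − 1/80·(0.967900+0.953600+0.918700+0.885900+0.863500+0.845500))/(1+1/80) = 8021/10000 ≈ 0.802100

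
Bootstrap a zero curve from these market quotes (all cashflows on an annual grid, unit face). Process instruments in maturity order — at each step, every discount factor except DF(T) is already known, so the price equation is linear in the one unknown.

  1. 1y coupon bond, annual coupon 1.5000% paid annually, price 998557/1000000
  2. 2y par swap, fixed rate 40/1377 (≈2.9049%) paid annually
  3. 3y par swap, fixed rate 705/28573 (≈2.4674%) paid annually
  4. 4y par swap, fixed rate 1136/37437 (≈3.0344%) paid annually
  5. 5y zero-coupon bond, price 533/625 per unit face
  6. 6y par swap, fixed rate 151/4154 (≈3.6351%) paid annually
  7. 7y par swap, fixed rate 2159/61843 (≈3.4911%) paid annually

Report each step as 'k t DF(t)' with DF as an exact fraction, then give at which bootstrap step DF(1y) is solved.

step 1 [1y] bond c/1=3/200: DF=(998557/1000000 − 3/200·(0))/(1+3/200) = 4919/5000 ≈ 0.983800
step 2 [2y] swap r/1=40/1377: DF=(1 − 40/1377·(0.983800))/(1+40/1377) = 118/125 ≈ 0.944000
step 3 [3y] swap r/1=705/28573: DF=(1 − 705/28573·(0.983800+0.944000))/(1+705/28573) = 1859/2000 ≈ 0.929500
step 4 [4y] swap r/1=1136/37437: DF=(1 − 1136/37437·(0.983800+0.944000+0.929500))/(1+1136/37437) = 554/625 ≈ 0.886400
step 5 [5y] zero: DF = P = 533/625 ≈ 0.852800
step 6 [6y] swap r/1=151/4154: DF=(1 − 151/4154·(0.983800+0.944000+0.929500+0.886400+0.852800))/(1+151/4154) = 8037/10000 ≈ 0.803700
step 7 [7y] swap r/1=2159/61843: DF=(1 − 2159/61843·(0.983800+0.944000+0.929500+0.886400+0.852800+0.803700))/(1+2159/61843) = 7841/10000 ≈ 0.784100

1 1 4919/5000
2 2 118/125
3 3 1859/2000
4 4 554/625
5 5 533/625
6 6 8037/10000
7 7 7841/10000
DF(1y) is solved at step 1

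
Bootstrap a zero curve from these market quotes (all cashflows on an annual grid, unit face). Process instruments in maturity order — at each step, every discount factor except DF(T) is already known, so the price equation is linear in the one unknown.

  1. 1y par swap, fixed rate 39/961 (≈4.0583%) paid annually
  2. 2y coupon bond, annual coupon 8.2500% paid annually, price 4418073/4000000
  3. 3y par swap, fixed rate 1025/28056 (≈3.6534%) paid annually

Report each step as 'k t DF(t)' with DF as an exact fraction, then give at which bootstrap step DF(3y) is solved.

1 1 961/1000
2 2 9471/10000
3 3 359/400
DF(3y) is solved at step 3

step 1 [1y] swap r/1=39/961: DF=(1 − 39/961·(0))/(1+39/961) = 961/1000 ≈ 0.961000
step 2 [2y] bond c/1=33/400: DF=(4418073/4000000 − 33/400·(0.961000))/(1+33/400) = 9471/10000 ≈ 0.947100
step 3 [3y] swap r/1=1025/28056: DF=(1 − 1025/28056·(0.961000+0.947100))/(1+1025/28056) = 359/400 ≈ 0.897500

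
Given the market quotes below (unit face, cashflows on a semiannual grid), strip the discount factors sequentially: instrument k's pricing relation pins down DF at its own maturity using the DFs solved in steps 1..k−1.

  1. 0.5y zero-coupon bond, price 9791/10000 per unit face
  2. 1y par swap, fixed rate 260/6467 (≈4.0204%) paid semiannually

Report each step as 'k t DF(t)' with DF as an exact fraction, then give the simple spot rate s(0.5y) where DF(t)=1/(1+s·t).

1 1/2 9791/10000
2 1 961/1000
s(0.5y) = (1/(9791/10000) − 1)/(1/2) = 418/9791 ≈ 4.2692%

step 1 [0.5y] zero: DF = P = 9791/10000 ≈ 0.979100
step 2 [1y] swap r/2=130/6467: DF=(1 − 130/6467·(0.979100))/(1+130/6467) = 961/1000 ≈ 0.961000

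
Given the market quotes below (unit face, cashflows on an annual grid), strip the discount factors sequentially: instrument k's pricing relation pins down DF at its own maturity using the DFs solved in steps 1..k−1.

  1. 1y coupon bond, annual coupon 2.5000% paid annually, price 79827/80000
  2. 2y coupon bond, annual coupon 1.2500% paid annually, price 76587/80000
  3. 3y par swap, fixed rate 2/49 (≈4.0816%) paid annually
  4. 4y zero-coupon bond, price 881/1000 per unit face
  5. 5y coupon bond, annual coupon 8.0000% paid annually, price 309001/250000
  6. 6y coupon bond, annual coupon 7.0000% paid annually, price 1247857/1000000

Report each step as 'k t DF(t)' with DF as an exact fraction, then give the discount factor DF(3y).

step 1 [1y] bond c/1=1/40: DF=(79827/80000 − 1/40·(0))/(1+1/40) = 1947/2000 ≈ 0.973500
step 2 [2y] bond c/1=1/80: DF=(76587/80000 − 1/80·(0.973500))/(1+1/80) = 1867/2000 ≈ 0.933500
step 3 [3y] swap r/1=2/49: DF=(1 − 2/49·(0.973500+0.933500))/(1+2/49) = 443/500 ≈ 0.886000
step 4 [4y] zero: DF = P = 881/1000 ≈ 0.881000
step 5 [5y] bond c/1=2/25: DF=(309001/250000 − 2/25·(0.973500+0.933500+0.886000+0.881000))/(1+2/25) = 8723/10000 ≈ 0.872300
step 6 [6y] bond c/1=7/100: DF=(1247857/1000000 − 7/100·(0.973500+0.933500+0.886000+0.881000+0.872300))/(1+7/100) = 543/625 ≈ 0.868800

1 1 1947/2000
2 2 1867/2000
3 3 443/500
4 4 881/1000
5 5 8723/10000
6 6 543/625
DF(3y) = 443/500 ≈ 0.886000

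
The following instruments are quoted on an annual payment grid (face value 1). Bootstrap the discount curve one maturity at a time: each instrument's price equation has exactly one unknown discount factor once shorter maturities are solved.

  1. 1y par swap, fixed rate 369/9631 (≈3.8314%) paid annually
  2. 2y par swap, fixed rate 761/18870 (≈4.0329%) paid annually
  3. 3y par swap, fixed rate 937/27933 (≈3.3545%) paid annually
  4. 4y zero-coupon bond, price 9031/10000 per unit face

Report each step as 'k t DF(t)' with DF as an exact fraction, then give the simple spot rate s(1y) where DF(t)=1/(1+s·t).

step 1 [1y] swap r/1=369/9631: DF=(1 − 369/9631·(0))/(1+369/9631) = 9631/10000 ≈ 0.963100
step 2 [2y] swap r/1=761/18870: DF=(1 − 761/18870·(0.963100))/(1+761/18870) = 9239/10000 ≈ 0.923900
step 3 [3y] swap r/1=937/27933: DF=(1 − 937/27933·(0.963100+0.923900))/(1+937/27933) = 9063/10000 ≈ 0.906300
step 4 [4y] zero: DF = P = 9031/10000 ≈ 0.903100

1 1 9631/10000
2 2 9239/10000
3 3 9063/10000
4 4 9031/10000
s(1y) = (1/(9631/10000) − 1)/(1) = 369/9631 ≈ 3.8314%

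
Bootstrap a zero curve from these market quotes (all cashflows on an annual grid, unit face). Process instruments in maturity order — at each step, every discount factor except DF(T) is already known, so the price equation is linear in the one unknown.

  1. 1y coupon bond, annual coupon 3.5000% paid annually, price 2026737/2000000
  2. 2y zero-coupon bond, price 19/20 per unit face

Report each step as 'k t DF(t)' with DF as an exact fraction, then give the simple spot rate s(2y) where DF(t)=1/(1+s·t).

step 1 [1y] bond c/1=7/200: DF=(2026737/2000000 − 7/200·(0))/(1+7/200) = 9791/10000 ≈ 0.979100
step 2 [2y] zero: DF = P = 19/20 ≈ 0.950000

1 1 9791/10000
2 2 19/20
s(2y) = (1/(19/20) − 1)/(2) = 1/38 ≈ 2.6316%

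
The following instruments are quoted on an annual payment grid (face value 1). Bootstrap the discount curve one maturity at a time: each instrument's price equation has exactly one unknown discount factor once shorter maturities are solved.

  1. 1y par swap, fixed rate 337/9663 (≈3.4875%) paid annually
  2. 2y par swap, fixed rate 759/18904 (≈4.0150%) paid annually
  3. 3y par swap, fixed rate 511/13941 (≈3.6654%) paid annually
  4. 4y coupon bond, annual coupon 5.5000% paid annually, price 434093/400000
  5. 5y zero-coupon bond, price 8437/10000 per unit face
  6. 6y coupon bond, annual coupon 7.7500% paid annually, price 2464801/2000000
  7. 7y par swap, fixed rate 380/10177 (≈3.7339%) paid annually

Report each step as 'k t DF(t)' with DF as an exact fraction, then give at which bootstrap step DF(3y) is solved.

step 1 [1y] swap r/1=337/9663: DF=(1 − 337/9663·(0))/(1+337/9663) = 9663/10000 ≈ 0.966300
step 2 [2y] swap r/1=759/18904: DF=(1 − 759/18904·(0.966300))/(1+759/18904) = 9241/10000 ≈ 0.924100
step 3 [3y] swap r/1=511/13941: DF=(1 − 511/13941·(0.966300+0.924100))/(1+511/13941) = 4489/5000 ≈ 0.897800
step 4 [4y] bond c/1=11/200: DF=(434093/400000 − 11/200·(0.966300+0.924100+0.897800))/(1+11/200) = 8833/10000 ≈ 0.883300
step 5 [5y] zero: DF = P = 8437/10000 ≈ 0.843700
step 6 [6y] bond c/1=31/400: DF=(2464801/2000000 − 31/400·(0.966300+0.924100+0.897800+0.883300+0.843700))/(1+31/400) = 819/1000 ≈ 0.819000
step 7 [7y] swap r/1=380/10177: DF=(1 − 380/10177·(0.966300+0.924100+0.897800+0.883300+0.843700+0.819000))/(1+380/10177) = 193/250 ≈ 0.772000

1 1 9663/10000
2 2 9241/10000
3 3 4489/5000
4 4 8833/10000
5 5 8437/10000
6 6 819/1000
7 7 193/250
DF(3y) is solved at step 3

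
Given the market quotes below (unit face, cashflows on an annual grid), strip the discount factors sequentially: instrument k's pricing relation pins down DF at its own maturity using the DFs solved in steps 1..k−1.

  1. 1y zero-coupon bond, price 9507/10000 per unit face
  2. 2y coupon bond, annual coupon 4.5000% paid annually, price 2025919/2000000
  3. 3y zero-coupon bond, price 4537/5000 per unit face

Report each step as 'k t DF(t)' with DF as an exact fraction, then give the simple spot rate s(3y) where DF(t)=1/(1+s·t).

step 1 [1y] zero: DF = P = 9507/10000 ≈ 0.950700
step 2 [2y] bond c/1=9/200: DF=(2025919/2000000 − 9/200·(0.950700))/(1+9/200) = 2321/2500 ≈ 0.928400
step 3 [3y] zero: DF = P = 4537/5000 ≈ 0.907400

1 1 9507/10000
2 2 2321/2500
3 3 4537/5000
s(3y) = (1/(4537/5000) − 1)/(3) = 463/13611 ≈ 3.4017%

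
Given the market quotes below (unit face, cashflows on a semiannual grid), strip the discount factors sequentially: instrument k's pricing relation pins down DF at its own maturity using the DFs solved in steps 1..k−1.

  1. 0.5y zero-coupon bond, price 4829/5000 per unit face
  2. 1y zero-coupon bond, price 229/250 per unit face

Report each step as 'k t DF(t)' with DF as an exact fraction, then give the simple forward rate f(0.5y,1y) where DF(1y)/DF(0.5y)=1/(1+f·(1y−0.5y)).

1 1/2 4829/5000
2 1 229/250
f(0.5y,1y) = ((4829/5000)/(229/250) − 1)/(1/2) = 249/2290 ≈ 10.8734%

step 1 [0.5y] zero: DF = P = 4829/5000 ≈ 0.965800
step 2 [1y] zero: DF = P = 229/250 ≈ 0.916000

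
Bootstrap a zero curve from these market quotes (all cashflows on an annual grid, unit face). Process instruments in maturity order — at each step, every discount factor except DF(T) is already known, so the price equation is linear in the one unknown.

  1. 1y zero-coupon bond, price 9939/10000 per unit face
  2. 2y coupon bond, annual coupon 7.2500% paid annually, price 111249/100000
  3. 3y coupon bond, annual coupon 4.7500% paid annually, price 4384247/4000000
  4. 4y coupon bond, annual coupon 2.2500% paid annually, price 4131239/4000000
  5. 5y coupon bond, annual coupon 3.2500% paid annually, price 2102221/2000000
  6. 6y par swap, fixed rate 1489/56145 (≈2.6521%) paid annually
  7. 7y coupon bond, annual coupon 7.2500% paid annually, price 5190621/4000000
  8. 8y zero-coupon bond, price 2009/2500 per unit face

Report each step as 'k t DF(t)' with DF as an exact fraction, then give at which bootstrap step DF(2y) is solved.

1 1 9939/10000
2 2 9701/10000
3 3 9573/10000
4 4 4729/5000
5 5 8963/10000
6 6 8511/10000
7 7 519/625
8 8 2009/2500
DF(2y) is solved at step 2

step 1 [1y] zero: DF = P = 9939/10000 ≈ 0.993900
step 2 [2y] bond c/1=29/400: DF=(111249/100000 − 29/400·(0.993900))/(1+29/400) = 9701/10000 ≈ 0.970100
step 3 [3y] bond c/1=19/400: DF=(4384247/4000000 − 19/400·(0.993900+0.970100))/(1+19/400) = 9573/10000 ≈ 0.957300
step 4 [4y] bond c/1=9/400: DF=(4131239/4000000 − 9/400·(0.993900+0.970100+0.957300))/(1+9/400) = 4729/5000 ≈ 0.945800
step 5 [5y] bond c/1=13/400: DF=(2102221/2000000 − 13/400·(0.993900+0.970100+0.957300+0.945800))/(1+13/400) = 8963/10000 ≈ 0.896300
step 6 [6y] swap r/1=1489/56145: DF=(1 − 1489/56145·(0.993900+0.970100+0.957300+0.945800+0.896300))/(1+1489/56145) = 8511/10000 ≈ 0.851100
step 7 [7y] bond c/1=29/400: DF=(5190621/4000000 − 29/400·(0.993900+0.970100+0.957300+0.945800+0.896300+0.851100))/(1+29/400) = 519/625 ≈ 0.830400
step 8 [8y] zero: DF = P = 2009/2500 ≈ 0.803600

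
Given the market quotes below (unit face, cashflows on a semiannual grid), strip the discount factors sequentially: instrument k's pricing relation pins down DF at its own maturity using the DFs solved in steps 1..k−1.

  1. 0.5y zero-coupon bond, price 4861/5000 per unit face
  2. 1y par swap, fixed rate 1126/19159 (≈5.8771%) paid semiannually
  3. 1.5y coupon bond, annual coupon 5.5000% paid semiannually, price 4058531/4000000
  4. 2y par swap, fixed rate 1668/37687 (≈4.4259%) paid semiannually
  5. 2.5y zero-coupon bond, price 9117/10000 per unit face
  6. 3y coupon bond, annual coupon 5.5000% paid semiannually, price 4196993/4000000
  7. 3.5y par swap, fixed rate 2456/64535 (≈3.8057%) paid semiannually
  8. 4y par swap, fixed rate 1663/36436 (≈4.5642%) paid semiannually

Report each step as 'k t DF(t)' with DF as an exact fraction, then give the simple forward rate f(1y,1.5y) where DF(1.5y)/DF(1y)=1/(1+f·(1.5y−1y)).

1 1/2 4861/5000
2 1 9437/10000
3 3/2 4681/5000
4 2 4583/5000
5 5/2 9117/10000
6 3 8959/10000
7 7/2 2193/2500
8 4 8337/10000
f(1y,1.5y) = ((9437/10000)/(4681/5000) − 1)/(1/2) = 75/4681 ≈ 1.6022%

step 1 [0.5y] zero: DF = P = 4861/5000 ≈ 0.972200
step 2 [1y] swap r/2=563/19159: DF=(1 − 563/19159·(0.972200))/(1+563/19159) = 9437/10000 ≈ 0.943700
step 3 [1.5y] bond c/2=11/400: DF=(4058531/4000000 − 11/400·(0.972200+0.943700))/(1+11/400) = 4681/5000 ≈ 0.936200
step 4 [2y] swap r/2=834/37687: DF=(1 − 834/37687·(0.972200+0.943700+0.936200))/(1+834/37687) = 4583/5000 ≈ 0.916600
step 5 [2.5y] zero: DF = P = 9117/10000 ≈ 0.911700
step 6 [3y] bond c/2=11/400: DF=(4196993/4000000 − 11/400·(0.972200+0.943700+0.936200+0.916600+0.911700))/(1+11/400) = 8959/10000 ≈ 0.895900
step 7 [3.5y] swap r/2=1228/64535: DF=(1 − 1228/64535·(0.972200+0.943700+0.936200+0.916600+0.911700+0.895900))/(1+1228/64535) = 2193/2500 ≈ 0.877200
step 8 [4y] swap r/2=1663/72872: DF=(1 − 1663/72872·(0.972200+0.943700+0.936200+0.916600+0.911700+0.895900+0.877200))/(1+1663/72872) = 8337/10000 ≈ 0.833700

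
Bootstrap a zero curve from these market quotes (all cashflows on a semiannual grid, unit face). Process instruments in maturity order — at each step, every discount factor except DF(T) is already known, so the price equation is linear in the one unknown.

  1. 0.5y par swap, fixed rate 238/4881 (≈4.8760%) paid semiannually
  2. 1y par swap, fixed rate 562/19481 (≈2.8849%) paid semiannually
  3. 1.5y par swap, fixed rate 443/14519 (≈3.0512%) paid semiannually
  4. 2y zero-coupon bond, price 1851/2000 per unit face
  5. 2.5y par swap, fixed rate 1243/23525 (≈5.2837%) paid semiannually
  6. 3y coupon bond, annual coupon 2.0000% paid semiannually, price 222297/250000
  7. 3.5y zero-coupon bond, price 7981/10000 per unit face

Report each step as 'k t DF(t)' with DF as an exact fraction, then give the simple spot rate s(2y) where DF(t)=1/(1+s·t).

1 1/2 4881/5000
2 1 9719/10000
3 3/2 9557/10000
4 2 1851/2000
5 5/2 8757/10000
6 3 4169/5000
7 7/2 7981/10000
s(2y) = (1/(1851/2000) − 1)/(2) = 149/3702 ≈ 4.0249%

step 1 [0.5y] swap r/2=119/4881: DF=(1 − 119/4881·(0))/(1+119/4881) = 4881/5000 ≈ 0.976200
step 2 [1y] swap r/2=281/19481: DF=(1 − 281/19481·(0.976200))/(1+281/19481) = 9719/10000 ≈ 0.971900
step 3 [1.5y] swap r/2=443/29038: DF=(1 − 443/29038·(0.976200+0.971900))/(1+443/29038) = 9557/10000 ≈ 0.955700
step 4 [2y] zero: DF = P = 1851/2000 ≈ 0.925500
step 5 [2.5y] swap r/2=1243/47050: DF=(1 − 1243/47050·(0.976200+0.971900+0.955700+0.925500))/(1+1243/47050) = 8757/10000 ≈ 0.875700
step 6 [3y] bond c/2=1/100: DF=(222297/250000 − 1/100·(0.976200+0.971900+0.955700+0.925500+0.875700))/(1+1/100) = 4169/5000 ≈ 0.833800
step 7 [3.5y] zero: DF = P = 7981/10000 ≈ 0.798100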